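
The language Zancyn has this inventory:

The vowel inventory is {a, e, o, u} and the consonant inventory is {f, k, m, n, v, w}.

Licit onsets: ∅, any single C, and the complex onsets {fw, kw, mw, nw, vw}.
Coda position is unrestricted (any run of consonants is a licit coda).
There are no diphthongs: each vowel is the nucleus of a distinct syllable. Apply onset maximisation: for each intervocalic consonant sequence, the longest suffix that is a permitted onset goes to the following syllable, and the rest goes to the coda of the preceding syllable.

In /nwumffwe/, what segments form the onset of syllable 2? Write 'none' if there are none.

fw

Vowels present: u, e; each is a nucleus, giving 2 syllables.
V1 /u/ – V2 /e/: /mffw/ splits as /mf/ + /fw/ (/fw/ is the longest suffix that is a licit onset).
Putting it together: nwumf.fwe.
Syllable 2 is /fwe/: onset /fw/, nucleus /e/, coda ∅.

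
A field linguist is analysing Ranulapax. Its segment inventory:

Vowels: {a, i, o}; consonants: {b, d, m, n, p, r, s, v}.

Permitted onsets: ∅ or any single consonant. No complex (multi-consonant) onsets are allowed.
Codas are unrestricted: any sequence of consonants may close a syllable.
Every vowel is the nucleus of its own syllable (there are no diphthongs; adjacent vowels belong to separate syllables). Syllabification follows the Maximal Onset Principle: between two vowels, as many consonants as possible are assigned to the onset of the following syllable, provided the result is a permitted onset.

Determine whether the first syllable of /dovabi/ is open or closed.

open

The vowels are o, a, i — 3 nuclei, so 3 syllables.
σ1/σ2 boundary: just /v/ — single C goes to the following onset.
σ2/σ3 boundary: just /b/ — single C goes to the following onset.
Putting it together: do.va.bi.
Syllable 1 is /do/; it ends in its nucleus with no coda, so it is open.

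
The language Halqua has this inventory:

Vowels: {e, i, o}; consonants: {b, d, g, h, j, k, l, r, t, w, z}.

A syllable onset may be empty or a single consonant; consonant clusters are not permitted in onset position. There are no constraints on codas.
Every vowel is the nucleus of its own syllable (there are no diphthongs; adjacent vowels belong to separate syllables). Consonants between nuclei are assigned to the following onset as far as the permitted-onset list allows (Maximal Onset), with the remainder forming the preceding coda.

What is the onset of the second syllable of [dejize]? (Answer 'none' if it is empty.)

j

Nuclei (vowels): e, i, e → 3 syllables.
Between /e/ (V1) and /i/ (V2): /j/ is a single consonant, so it becomes the next onset.
Between /i/ (V2) and /e/ (V3): /z/ → onset of the next syllable (single consonants are always licit onsets).
Syllabification: de.ji.ze.
Syllable 2 is /ji/: onset /j/, nucleus /i/, coda ∅.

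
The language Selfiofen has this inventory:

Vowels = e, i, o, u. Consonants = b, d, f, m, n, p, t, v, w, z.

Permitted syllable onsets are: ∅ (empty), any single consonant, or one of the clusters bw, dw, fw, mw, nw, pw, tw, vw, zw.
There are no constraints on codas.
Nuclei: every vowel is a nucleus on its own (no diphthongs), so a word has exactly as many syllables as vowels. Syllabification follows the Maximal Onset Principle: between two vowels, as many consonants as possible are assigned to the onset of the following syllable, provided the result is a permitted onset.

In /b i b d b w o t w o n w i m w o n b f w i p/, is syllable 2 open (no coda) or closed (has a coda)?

The vowels are i, o, o, i, o, i — 6 nuclei, so 6 syllables.
/i…o/ gap (V1→V2): /bdbw/ — longest licit onset from the right is /bw/, leaving /bd/ as coda.
/o…o/ gap (V2→V3): /tw/ is a licit onset in full, so it all attaches to the next syllable.
/o…i/ gap (V3→V4): cluster /nw/ — /nw/ is itself a permitted onset, so the whole cluster goes right; preceding coda = ∅.
/i…o/ gap (V4→V5): /mw/ is a licit onset in full, so it all attaches to the next syllable.
/o…i/ gap (V5→V6): cluster /nbfw/ — the longest permitted-onset suffix is /fw/; onset = /fw/, preceding coda = /nb/.
So the parse is bibd.bwo.two.nwi.mwonb.fwip.
Syllable 2 is /bwo/; it ends in its nucleus with no coda, so it is open.

open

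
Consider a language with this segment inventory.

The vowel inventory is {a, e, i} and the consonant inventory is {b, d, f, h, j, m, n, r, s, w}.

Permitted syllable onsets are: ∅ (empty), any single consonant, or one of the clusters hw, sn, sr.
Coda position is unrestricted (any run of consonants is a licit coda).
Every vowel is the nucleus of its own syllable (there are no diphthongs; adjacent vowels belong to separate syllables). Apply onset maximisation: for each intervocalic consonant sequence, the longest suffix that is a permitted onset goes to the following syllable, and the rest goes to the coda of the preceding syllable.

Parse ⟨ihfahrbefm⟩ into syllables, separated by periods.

Nuclei (vowels): i, a, e → 3 syllables.
σ1/σ2 boundary: /hf/; trying suffixes from longest down, /f/ is the first permitted one, so coda /h/ | onset /f/.
σ2/σ3 boundary: /hrb/ splits as /hr/ + /b/ (/b/ is the longest suffix that is a licit onset).

ih.fahr.befm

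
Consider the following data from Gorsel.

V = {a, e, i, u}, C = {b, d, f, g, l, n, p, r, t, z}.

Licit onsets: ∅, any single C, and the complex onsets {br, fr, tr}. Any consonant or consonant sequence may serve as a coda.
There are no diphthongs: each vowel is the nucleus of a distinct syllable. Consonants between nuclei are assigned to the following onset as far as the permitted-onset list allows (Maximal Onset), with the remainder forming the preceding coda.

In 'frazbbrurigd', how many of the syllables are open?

1

Vowels present: a, u, i; each is a nucleus, giving 3 syllables.
Between /a/ (V1) and /u/ (V2): /zbbr/ — longest licit onset from the right is /br/, leaving /zb/ as coda.
Between /u/ (V2) and /i/ (V3): just /r/ — single C goes to the following onset.
Putting it together: frazb.bru.rigd.
Classifying each syllable: /frazb/ (closed), /bru/ (open), /rigd/ (closed).
Open syllables: 1.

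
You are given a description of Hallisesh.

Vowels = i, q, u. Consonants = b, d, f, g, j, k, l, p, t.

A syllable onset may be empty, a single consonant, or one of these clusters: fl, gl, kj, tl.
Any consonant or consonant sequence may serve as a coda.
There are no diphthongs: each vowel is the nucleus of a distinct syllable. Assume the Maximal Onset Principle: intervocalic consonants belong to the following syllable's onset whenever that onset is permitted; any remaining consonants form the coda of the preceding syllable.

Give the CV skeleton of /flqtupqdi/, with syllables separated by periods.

Vowels present: q, u, q, i; each is a nucleus, giving 4 syllables.
Between /q/ (V1) and /u/ (V2): /t/ → onset of the next syllable (single consonants are always licit onsets).
Between /u/ (V2) and /q/ (V3): just /p/ — single C goes to the following onset.
Between /q/ (V3) and /i/ (V4): just /d/ — single C goes to the following onset.
So the parse is flq.tu.pq.di.
Mapping each syllable to C/V: /flq/ → CCV, /tu/ → CV, /pq/ → CV, /di/ → CV.

CCV.CV.CV.CV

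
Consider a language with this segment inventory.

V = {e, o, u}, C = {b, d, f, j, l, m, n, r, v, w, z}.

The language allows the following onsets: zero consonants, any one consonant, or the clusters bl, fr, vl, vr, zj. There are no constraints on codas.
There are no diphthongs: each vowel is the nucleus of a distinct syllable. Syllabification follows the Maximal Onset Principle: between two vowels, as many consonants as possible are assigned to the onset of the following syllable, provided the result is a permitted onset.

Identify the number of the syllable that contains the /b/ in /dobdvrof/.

1

Nuclei (vowels): o, o → 2 syllables.
/o…o/ gap (V1→V2): cluster /bdvr/ — the longest permitted-onset suffix is /vr/; onset = /vr/, preceding coda = /bd/.
So the parse is dobd.vrof.
The /b/ is in the coda of syllable 1 (/dobd/).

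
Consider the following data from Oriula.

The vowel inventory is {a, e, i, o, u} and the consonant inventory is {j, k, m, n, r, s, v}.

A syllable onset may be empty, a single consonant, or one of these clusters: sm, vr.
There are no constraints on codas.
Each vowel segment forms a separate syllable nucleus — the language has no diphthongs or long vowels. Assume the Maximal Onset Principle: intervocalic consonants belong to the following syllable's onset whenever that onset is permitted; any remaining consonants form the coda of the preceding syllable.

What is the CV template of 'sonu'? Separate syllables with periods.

Nuclei (vowels): o, u → 2 syllables.
Between /o/ (V1) and /u/ (V2): just /n/ — single C goes to the following onset.
Syllabification: so.nu.
Mapping each syllable to C/V: /so/ → CV, /nu/ → CV.

CV.CV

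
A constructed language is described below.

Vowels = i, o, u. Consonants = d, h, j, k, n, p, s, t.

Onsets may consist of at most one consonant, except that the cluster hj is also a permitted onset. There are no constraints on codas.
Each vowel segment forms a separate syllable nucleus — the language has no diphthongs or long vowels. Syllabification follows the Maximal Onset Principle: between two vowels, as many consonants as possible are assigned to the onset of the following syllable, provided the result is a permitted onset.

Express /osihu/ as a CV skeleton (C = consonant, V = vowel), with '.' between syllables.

Vowels present: o, i, u; each is a nucleus, giving 3 syllables.
/o…i/ gap (V1→V2): /s/ → onset of the next syllable (single consonants are always licit onsets).
/i…u/ gap (V2→V3): just /h/ — single C goes to the following onset.
Syllabification: o.si.hu.
Mapping each syllable to C/V: /o/ → V, /si/ → CV, /hu/ → CV.

V.CV.CV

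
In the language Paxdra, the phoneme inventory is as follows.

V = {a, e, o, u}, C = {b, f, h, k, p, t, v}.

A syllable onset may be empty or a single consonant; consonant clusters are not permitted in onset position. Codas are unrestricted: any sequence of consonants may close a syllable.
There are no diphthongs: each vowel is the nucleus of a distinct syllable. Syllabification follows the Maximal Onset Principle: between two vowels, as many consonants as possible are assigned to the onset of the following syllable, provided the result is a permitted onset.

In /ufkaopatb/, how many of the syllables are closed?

2

Nuclei (vowels): u, a, o, a → 4 syllables.
/u…a/ gap (V1→V2): cluster /fk/ — the longest permitted-onset suffix is /k/; onset = /k/, preceding coda = /f/.
/a…o/ gap (V2→V3): hiatus — the boundary sits between the two vowels.
/o…a/ gap (V3→V4): /p/ is a single consonant, so it becomes the next onset.
Result: uf.ka.o.patb.
Classifying each syllable: /uf/ (closed), /ka/ (open), /o/ (open), /patb/ (closed).
Closed syllables: 2.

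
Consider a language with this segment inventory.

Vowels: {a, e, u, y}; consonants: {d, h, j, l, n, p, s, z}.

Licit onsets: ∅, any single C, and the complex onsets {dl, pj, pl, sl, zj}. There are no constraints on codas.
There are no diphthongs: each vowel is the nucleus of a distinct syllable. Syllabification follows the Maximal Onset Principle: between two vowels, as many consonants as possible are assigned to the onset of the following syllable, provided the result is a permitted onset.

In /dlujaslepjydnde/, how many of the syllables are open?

4

Nuclei (vowels): u, a, e, y, e → 5 syllables.
V1 /u/ – V2 /a/: /j/ is a single consonant, so it becomes the next onset.
V2 /a/ – V3 /e/: /sl/ — entire cluster is a permitted onset → onset /sl/, coda ∅.
V3 /e/ – V4 /y/: /pj/ — entire cluster is a permitted onset → onset /pj/, coda ∅.
V4 /y/ – V5 /e/: /dnd/ splits as /dn/ + /d/ (/d/ is the longest suffix that is a licit onset).
Putting it together: dlu.ja.sle.pjydn.de.
Classifying each syllable: /dlu/ (open), /ja/ (open), /sle/ (open), /pjydn/ (closed), /de/ (open).
Open syllables: 4.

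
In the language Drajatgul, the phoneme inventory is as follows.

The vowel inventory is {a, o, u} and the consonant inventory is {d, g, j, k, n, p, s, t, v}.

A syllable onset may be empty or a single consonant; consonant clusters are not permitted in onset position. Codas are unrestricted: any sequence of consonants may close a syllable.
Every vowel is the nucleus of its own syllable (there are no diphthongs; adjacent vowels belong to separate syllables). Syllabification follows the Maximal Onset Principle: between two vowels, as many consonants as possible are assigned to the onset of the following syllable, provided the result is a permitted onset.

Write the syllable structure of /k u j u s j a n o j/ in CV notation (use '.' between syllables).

Vowels present: u, u, a, o; each is a nucleus, giving 4 syllables.
σ1/σ2 boundary: /j/ → onset of the next syllable (single consonants are always licit onsets).
σ2/σ3 boundary: cluster /sj/ — the longest permitted-onset suffix is /j/; onset = /j/, preceding coda = /s/.
σ3/σ4 boundary: just /n/ — single C goes to the following onset.
Syllabification: ku.jus.ja.noj.
Mapping each syllable to C/V: /ku/ → CV, /jus/ → CVC, /ja/ → CV, /noj/ → CVC.

CV.CVC.CV.CVC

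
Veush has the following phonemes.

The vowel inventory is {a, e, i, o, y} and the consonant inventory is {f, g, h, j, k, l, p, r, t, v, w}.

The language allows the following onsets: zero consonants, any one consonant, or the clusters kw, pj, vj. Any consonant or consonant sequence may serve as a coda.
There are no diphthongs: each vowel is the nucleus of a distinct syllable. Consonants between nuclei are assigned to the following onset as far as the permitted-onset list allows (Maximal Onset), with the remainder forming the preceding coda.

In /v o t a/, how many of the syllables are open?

2

Vowels present: o, a; each is a nucleus, giving 2 syllables.
Between /o/ (V1) and /a/ (V2): /t/ → onset of the next syllable (single consonants are always licit onsets).
Syllabification: vo.ta.
Classifying each syllable: /vo/ (open), /ta/ (open).
Open syllables: 2.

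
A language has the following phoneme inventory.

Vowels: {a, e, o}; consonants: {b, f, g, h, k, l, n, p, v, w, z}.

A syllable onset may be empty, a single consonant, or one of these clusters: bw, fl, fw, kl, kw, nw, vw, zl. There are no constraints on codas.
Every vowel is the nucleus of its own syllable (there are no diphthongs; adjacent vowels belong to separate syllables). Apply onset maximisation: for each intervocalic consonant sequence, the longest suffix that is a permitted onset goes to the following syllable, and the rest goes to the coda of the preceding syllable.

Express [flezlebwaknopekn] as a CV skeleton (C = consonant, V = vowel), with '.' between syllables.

The vowels are e, e, a, o, e — 5 nuclei, so 5 syllables.
V1 /e/ – V2 /e/: cluster /zl/ — /zl/ is itself a permitted onset, so the whole cluster goes right; preceding coda = ∅.
V2 /e/ – V3 /a/: /bw/ is a licit onset in full, so it all attaches to the next syllable.
V3 /a/ – V4 /o/: /kn/; trying suffixes from longest down, /n/ is the first permitted one, so coda /k/ | onset /n/.
V4 /o/ – V5 /e/: /p/ is a single consonant, so it becomes the next onset.
Result: fle.zle.bwak.no.pekn.
Mapping each syllable to C/V: /fle/ → CCV, /zle/ → CCV, /bwak/ → CCVC, /no/ → CV, /pekn/ → CVCC.

CCV.CCV.CCVC.CV.CVCC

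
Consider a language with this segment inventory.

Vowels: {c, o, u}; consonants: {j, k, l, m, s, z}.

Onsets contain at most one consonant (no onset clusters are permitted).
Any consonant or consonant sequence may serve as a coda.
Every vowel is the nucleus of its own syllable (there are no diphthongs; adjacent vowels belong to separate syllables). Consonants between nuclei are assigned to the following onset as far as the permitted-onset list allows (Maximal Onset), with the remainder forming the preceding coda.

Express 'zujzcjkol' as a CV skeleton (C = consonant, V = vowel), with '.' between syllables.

The vowels are u, c, o — 3 nuclei, so 3 syllables.
/u…c/ gap (V1→V2): cluster /jz/ — the longest permitted-onset suffix is /z/; onset = /z/, preceding coda = /j/.
/c…o/ gap (V2→V3): /jk/; trying suffixes from longest down, /k/ is the first permitted one, so coda /j/ | onset /k/.
Result: zuj.zcj.kol.
Mapping each syllable to C/V: /zuj/ → CVC, /zcj/ → CVC, /kol/ → CVC.

CVC.CVC.CVC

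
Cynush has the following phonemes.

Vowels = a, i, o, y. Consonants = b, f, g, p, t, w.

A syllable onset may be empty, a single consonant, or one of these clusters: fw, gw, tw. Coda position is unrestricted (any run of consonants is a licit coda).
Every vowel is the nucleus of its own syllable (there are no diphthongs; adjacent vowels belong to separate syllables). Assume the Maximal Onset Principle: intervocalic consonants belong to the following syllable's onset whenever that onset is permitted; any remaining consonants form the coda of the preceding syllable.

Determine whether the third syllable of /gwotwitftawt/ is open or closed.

closed

Nuclei (vowels): o, i, a → 3 syllables.
/o…i/ gap (V1→V2): cluster /tw/ — /tw/ is itself a permitted onset, so the whole cluster goes right; preceding coda = ∅.
/i…a/ gap (V2→V3): /tft/; trying suffixes from longest down, /t/ is the first permitted one, so coda /tf/ | onset /t/.
Putting it together: gwo.twitf.tawt.
Syllable 3 is /tawt/ with coda /wt/, so it is closed.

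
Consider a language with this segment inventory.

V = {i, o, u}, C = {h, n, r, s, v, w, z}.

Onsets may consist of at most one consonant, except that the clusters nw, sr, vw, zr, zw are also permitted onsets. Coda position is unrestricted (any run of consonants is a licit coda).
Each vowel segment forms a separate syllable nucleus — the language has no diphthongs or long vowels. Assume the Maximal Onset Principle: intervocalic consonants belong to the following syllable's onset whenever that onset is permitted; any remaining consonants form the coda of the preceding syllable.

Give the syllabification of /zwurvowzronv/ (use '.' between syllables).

Vowels present: u, o, o; each is a nucleus, giving 3 syllables.
σ1/σ2 boundary: /rv/; trying suffixes from longest down, /v/ is the first permitted one, so coda /r/ | onset /v/.
σ2/σ3 boundary: cluster /wzr/ — the longest permitted-onset suffix is /zr/; onset = /zr/, preceding coda = /w/.

zwur.vow.zronv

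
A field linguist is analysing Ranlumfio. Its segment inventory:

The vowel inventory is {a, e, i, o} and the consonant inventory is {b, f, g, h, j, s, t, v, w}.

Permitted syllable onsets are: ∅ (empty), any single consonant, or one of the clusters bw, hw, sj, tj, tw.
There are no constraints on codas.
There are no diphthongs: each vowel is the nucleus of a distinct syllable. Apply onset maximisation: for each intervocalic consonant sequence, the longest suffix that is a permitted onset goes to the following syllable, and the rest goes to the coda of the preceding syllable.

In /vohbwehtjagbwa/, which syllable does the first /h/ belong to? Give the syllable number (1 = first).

Vowels present: o, e, a, a; each is a nucleus, giving 4 syllables.
/o…e/ gap (V1→V2): /hbw/; trying suffixes from longest down, /bw/ is the first permitted one, so coda /h/ | onset /bw/.
/e…a/ gap (V2→V3): /htj/; trying suffixes from longest down, /tj/ is the first permitted one, so coda /h/ | onset /tj/.
/a…a/ gap (V3→V4): cluster /gbw/ — the longest permitted-onset suffix is /bw/; onset = /bw/, preceding coda = /g/.
Syllabification: voh.bweh.tjag.bwa.
The first /h/ is in the coda of syllable 1 (/voh/).

1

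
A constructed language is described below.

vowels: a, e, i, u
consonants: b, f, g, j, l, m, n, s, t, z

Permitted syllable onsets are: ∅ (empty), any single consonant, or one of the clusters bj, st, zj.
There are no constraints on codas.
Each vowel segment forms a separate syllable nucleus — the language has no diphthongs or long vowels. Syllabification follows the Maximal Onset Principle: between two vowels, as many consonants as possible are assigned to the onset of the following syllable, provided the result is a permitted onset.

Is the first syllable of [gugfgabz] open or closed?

closed

Nuclei (vowels): u, a → 2 syllables.
/u…a/ gap (V1→V2): /gfg/; trying suffixes from longest down, /g/ is the first permitted one, so coda /gf/ | onset /g/.
Putting it together: gugf.gabz.
Syllable 1 is /gugf/ with coda /gf/, so it is closed.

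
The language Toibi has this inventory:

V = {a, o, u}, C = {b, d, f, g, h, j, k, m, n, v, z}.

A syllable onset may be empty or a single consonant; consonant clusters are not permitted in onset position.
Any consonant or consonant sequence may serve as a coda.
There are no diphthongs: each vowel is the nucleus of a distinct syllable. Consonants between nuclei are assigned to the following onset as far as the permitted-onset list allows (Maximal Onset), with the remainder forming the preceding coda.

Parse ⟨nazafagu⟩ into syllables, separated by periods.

Nuclei (vowels): a, a, a, u → 4 syllables.
Between /a/ (V1) and /a/ (V2): /z/ → onset of the next syllable (single consonants are always licit onsets).
Between /a/ (V2) and /a/ (V3): just /f/ — single C goes to the following onset.
Between /a/ (V3) and /u/ (V4): /g/ → onset of the next syllable (single consonants are always licit onsets).

na.za.fa.gu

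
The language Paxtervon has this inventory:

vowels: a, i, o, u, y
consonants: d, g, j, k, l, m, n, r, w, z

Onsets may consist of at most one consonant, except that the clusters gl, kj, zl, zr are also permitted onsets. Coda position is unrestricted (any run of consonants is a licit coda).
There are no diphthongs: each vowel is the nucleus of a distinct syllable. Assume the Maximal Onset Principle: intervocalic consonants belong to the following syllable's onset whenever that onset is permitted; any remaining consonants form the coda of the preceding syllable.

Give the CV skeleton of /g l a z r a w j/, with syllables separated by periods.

CCV.CCVCC

Nuclei (vowels): a, a → 2 syllables.
Between /a/ (V1) and /a/ (V2): cluster /zr/ — /zr/ is itself a permitted onset, so the whole cluster goes right; preceding coda = ∅.
Result: gla.zrawj.
Mapping each syllable to C/V: /gla/ → CCV, /zrawj/ → CCVCC.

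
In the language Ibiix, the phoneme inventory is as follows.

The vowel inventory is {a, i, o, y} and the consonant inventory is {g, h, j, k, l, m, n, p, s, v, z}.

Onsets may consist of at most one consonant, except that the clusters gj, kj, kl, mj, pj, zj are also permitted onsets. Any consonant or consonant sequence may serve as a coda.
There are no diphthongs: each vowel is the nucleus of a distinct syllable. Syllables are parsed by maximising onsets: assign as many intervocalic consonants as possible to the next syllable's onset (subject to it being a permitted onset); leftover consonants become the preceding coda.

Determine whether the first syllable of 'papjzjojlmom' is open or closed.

closed

The vowels are a, o, o — 3 nuclei, so 3 syllables.
/a…o/ gap (V1→V2): /pjzj/; trying suffixes from longest down, /zj/ is the first permitted one, so coda /pj/ | onset /zj/.
/o…o/ gap (V2→V3): /jlm/ — longest licit onset from the right is /m/, leaving /jl/ as coda.
So the parse is papj.zjojl.mom.
Syllable 1 is /papj/ with coda /pj/, so it is closed.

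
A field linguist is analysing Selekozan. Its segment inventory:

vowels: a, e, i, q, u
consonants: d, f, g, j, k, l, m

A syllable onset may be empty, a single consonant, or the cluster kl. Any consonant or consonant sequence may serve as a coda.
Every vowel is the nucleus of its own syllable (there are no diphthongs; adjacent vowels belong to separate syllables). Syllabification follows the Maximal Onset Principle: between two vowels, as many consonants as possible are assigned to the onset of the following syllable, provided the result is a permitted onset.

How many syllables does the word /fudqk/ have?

2

The vowels are u, q — 2 nuclei, so 2 syllables.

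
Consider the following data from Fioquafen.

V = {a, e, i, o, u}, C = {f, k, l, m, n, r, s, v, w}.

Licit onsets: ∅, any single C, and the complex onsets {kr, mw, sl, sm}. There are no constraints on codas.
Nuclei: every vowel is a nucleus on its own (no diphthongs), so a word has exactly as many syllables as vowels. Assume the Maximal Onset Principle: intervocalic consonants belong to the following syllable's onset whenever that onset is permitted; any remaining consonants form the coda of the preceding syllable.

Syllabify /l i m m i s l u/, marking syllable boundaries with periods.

lim.mi.slu

Nuclei (vowels): i, i, u → 3 syllables.
σ1/σ2 boundary: /mm/; trying suffixes from longest down, /m/ is the first permitted one, so coda /m/ | onset /m/.
σ2/σ3 boundary: /sl/ — entire cluster is a permitted onset → onset /sl/, coda ∅.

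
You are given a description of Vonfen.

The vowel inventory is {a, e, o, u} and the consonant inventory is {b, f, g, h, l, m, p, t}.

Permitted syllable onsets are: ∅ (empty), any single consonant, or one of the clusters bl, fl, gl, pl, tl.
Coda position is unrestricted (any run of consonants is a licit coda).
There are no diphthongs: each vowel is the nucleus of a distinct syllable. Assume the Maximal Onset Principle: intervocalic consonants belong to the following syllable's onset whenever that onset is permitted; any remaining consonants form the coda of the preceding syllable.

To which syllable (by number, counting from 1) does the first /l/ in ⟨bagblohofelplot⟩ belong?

2

Nuclei (vowels): a, o, o, e, o → 5 syllables.
σ1/σ2 boundary: cluster /gbl/ — the longest permitted-onset suffix is /bl/; onset = /bl/, preceding coda = /g/.
σ2/σ3 boundary: /h/ → onset of the next syllable (single consonants are always licit onsets).
σ3/σ4 boundary: /f/ → onset of the next syllable (single consonants are always licit onsets).
σ4/σ5 boundary: /lpl/; trying suffixes from longest down, /pl/ is the first permitted one, so coda /l/ | onset /pl/.
Syllabification: bag.blo.ho.fel.plot.
The first /l/ is in the onset of syllable 2 (/blo/).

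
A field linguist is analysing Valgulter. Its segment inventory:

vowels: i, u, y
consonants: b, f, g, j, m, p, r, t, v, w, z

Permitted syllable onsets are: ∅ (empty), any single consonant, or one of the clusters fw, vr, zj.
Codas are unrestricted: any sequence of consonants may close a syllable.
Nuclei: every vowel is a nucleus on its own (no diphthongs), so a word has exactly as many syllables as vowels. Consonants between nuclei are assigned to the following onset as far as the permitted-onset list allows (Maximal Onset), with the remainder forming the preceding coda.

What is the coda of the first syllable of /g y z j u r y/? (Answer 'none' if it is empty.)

The vowels are y, u, y — 3 nuclei, so 3 syllables.
V1 /y/ – V2 /u/: cluster /zj/ — /zj/ is itself a permitted onset, so the whole cluster goes right; preceding coda = ∅.
V2 /u/ – V3 /y/: /r/ → onset of the next syllable (single consonants are always licit onsets).
So the parse is gy.zju.ry.
Syllable 1 is /gy/: onset /g/, nucleus /y/, coda ∅.

none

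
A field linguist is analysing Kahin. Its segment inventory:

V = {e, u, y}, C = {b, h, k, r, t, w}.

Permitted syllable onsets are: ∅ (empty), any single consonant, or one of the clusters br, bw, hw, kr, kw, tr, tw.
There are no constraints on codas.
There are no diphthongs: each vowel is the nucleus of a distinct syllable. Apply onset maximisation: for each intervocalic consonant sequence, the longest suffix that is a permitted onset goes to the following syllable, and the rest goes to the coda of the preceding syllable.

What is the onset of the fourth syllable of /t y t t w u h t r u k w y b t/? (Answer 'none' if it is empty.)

Vowels present: y, u, u, y; each is a nucleus, giving 4 syllables.
σ1/σ2 boundary: /ttw/ — longest licit onset from the right is /tw/, leaving /t/ as coda.
σ2/σ3 boundary: /htr/ splits as /h/ + /tr/ (/tr/ is the longest suffix that is a licit onset).
σ3/σ4 boundary: cluster /kw/ — /kw/ is itself a permitted onset, so the whole cluster goes right; preceding coda = ∅.
Syllabification: tyt.twuh.tru.kwybt.
Syllable 4 is /kwybt/: onset /kw/, nucleus /y/, coda /bt/.

kw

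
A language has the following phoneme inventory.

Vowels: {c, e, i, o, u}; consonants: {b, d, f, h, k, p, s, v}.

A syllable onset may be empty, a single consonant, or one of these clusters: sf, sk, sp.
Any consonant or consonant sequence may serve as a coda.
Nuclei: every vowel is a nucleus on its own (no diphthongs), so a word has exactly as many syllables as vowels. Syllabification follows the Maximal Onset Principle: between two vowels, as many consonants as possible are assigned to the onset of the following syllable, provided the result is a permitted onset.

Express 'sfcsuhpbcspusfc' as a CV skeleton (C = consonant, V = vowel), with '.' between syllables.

CCV.CVCC.CV.CCV.CCV

Vowels present: c, u, c, u, c; each is a nucleus, giving 5 syllables.
Between /c/ (V1) and /u/ (V2): /s/ → onset of the next syllable (single consonants are always licit onsets).
Between /u/ (V2) and /c/ (V3): cluster /hpb/ — the longest permitted-onset suffix is /b/; onset = /b/, preceding coda = /hp/.
Between /c/ (V3) and /u/ (V4): /sp/ — entire cluster is a permitted onset → onset /sp/, coda ∅.
Between /u/ (V4) and /c/ (V5): cluster /sf/ — /sf/ is itself a permitted onset, so the whole cluster goes right; preceding coda = ∅.
Syllabification: sfc.suhp.bc.spu.sfc.
Mapping each syllable to C/V: /sfc/ → CCV, /suhp/ → CVCC, /bc/ → CV, /spu/ → CCV, /sfc/ → CCV.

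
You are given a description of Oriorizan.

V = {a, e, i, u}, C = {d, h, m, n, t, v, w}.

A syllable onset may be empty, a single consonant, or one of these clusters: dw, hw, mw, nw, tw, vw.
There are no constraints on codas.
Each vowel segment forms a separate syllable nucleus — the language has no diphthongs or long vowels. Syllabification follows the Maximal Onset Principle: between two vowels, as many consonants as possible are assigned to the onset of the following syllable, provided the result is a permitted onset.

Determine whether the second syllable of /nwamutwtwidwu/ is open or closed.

closed

Nuclei (vowels): a, u, i, u → 4 syllables.
σ1/σ2 boundary: /m/ → onset of the next syllable (single consonants are always licit onsets).
σ2/σ3 boundary: /twtw/ splits as /tw/ + /tw/ (/tw/ is the longest suffix that is a licit onset).
σ3/σ4 boundary: cluster /dw/ — /dw/ is itself a permitted onset, so the whole cluster goes right; preceding coda = ∅.
Putting it together: nwa.mutw.twi.dwu.
Syllable 2 is /mutw/ with coda /tw/, so it is closed.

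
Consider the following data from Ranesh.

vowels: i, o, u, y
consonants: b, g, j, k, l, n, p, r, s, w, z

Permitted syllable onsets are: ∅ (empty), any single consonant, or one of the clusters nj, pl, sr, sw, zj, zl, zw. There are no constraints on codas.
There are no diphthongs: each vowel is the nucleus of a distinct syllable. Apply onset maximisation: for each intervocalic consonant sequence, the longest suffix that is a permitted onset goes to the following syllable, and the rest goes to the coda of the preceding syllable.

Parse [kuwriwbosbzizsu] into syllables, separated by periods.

The vowels are u, i, o, i, u — 5 nuclei, so 5 syllables.
V1 /u/ – V2 /i/: /wr/; trying suffixes from longest down, /r/ is the first permitted one, so coda /w/ | onset /r/.
V2 /i/ – V3 /o/: cluster /wb/ — the longest permitted-onset suffix is /b/; onset = /b/, preceding coda = /w/.
V3 /o/ – V4 /i/: /sbz/ splits as /sb/ + /z/ (/z/ is the longest suffix that is a licit onset).
V4 /i/ – V5 /u/: /zs/ splits as /z/ + /s/ (/s/ is the longest suffix that is a licit onset).

kuw.riw.bosb.ziz.su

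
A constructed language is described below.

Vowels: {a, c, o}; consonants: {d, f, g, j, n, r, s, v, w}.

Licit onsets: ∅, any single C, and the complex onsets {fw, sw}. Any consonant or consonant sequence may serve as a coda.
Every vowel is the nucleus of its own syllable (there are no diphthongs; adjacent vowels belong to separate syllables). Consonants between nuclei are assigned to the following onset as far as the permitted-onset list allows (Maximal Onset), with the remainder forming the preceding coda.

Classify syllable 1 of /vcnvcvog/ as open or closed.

The vowels are c, c, o — 3 nuclei, so 3 syllables.
σ1/σ2 boundary: /nv/ — longest licit onset from the right is /v/, leaving /n/ as coda.
σ2/σ3 boundary: /v/ is a single consonant, so it becomes the next onset.
Putting it together: vcn.vc.vog.
Syllable 1 is /vcn/ with coda /n/, so it is closed.

closed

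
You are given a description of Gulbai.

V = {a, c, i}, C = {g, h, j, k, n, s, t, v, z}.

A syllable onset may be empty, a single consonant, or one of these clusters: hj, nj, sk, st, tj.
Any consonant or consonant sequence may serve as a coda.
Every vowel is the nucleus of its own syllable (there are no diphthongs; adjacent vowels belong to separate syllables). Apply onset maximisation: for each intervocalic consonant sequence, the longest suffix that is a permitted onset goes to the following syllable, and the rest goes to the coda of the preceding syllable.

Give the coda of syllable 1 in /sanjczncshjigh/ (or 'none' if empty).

Nuclei (vowels): a, c, c, i → 4 syllables.
/a…c/ gap (V1→V2): /nj/ is a licit onset in full, so it all attaches to the next syllable.
/c…c/ gap (V2→V3): /zn/; trying suffixes from longest down, /n/ is the first permitted one, so coda /z/ | onset /n/.
/c…i/ gap (V3→V4): /shj/; trying suffixes from longest down, /hj/ is the first permitted one, so coda /s/ | onset /hj/.
Result: sa.njcz.ncs.hjigh.
Syllable 1 is /sa/: onset /s/, nucleus /a/, coda ∅.

none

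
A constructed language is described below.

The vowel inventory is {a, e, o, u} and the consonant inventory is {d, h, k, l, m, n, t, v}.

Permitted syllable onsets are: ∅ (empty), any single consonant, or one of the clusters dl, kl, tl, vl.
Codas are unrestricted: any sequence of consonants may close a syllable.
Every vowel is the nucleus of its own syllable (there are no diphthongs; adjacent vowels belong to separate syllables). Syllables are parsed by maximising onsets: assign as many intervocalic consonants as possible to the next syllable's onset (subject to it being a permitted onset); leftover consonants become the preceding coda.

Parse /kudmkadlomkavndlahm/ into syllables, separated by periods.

kudm.ka.dlom.kavn.dlahm

Vowels present: u, a, o, a, a; each is a nucleus, giving 5 syllables.
V1 /u/ – V2 /a/: /dmk/ — longest licit onset from the right is /k/, leaving /dm/ as coda.
V2 /a/ – V3 /o/: cluster /dl/ — /dl/ is itself a permitted onset, so the whole cluster goes right; preceding coda = ∅.
V3 /o/ – V4 /a/: /mk/ splits as /m/ + /k/ (/k/ is the longest suffix that is a licit onset).
V4 /a/ – V5 /a/: /vndl/ — longest licit onset from the right is /dl/, leaving /vn/ as coda.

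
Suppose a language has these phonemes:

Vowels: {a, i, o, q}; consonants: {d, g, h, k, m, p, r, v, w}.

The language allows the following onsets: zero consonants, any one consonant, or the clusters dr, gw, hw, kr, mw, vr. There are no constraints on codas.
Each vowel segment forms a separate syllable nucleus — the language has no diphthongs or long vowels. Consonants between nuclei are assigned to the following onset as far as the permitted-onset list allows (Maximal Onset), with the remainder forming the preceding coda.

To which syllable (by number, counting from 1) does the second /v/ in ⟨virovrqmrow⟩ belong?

Vowels present: i, o, q, o; each is a nucleus, giving 4 syllables.
/i…o/ gap (V1→V2): /r/ is a single consonant, so it becomes the next onset.
/o…q/ gap (V2→V3): cluster /vr/ — /vr/ is itself a permitted onset, so the whole cluster goes right; preceding coda = ∅.
/q…o/ gap (V3→V4): /mr/ splits as /m/ + /r/ (/r/ is the longest suffix that is a licit onset).
Result: vi.ro.vrqm.row.
The second /v/ is in the onset of syllable 3 (/vrqm/).

3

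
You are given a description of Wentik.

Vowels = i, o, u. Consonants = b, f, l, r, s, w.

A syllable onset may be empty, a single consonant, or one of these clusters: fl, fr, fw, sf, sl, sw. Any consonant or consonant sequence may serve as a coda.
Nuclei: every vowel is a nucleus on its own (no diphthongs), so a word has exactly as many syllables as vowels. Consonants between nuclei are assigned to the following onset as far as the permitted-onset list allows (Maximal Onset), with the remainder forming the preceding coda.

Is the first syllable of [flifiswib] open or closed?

Nuclei (vowels): i, i, i → 3 syllables.
/i…i/ gap (V1→V2): /f/ is a single consonant, so it becomes the next onset.
/i…i/ gap (V2→V3): /sw/ — entire cluster is a permitted onset → onset /sw/, coda ∅.
Putting it together: fli.fi.swib.
Syllable 1 is /fli/; it ends in its nucleus with no coda, so it is open.

open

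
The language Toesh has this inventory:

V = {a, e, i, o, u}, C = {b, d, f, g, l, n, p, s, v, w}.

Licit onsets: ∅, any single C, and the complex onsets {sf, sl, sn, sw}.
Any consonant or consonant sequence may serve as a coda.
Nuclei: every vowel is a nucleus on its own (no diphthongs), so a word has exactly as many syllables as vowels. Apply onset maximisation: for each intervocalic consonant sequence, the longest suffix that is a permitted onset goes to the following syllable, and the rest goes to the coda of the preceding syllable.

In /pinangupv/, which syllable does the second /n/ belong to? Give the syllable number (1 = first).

Vowels present: i, a, u; each is a nucleus, giving 3 syllables.
σ1/σ2 boundary: /n/ → onset of the next syllable (single consonants are always licit onsets).
σ2/σ3 boundary: cluster /ng/ — the longest permitted-onset suffix is /g/; onset = /g/, preceding coda = /n/.
So the parse is pi.nan.gupv.
The second /n/ is in the coda of syllable 2 (/nan/).

2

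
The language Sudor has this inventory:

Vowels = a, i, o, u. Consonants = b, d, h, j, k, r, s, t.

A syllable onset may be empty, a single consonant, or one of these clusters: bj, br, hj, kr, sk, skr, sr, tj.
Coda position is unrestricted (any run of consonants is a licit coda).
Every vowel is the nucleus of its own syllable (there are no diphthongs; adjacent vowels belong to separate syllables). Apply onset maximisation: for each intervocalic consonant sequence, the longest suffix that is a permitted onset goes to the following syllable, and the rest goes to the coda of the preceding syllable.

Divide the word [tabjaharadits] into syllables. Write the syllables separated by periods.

The vowels are a, a, a, a, i — 5 nuclei, so 5 syllables.
/a…a/ gap (V1→V2): cluster /bj/ — /bj/ is itself a permitted onset, so the whole cluster goes right; preceding coda = ∅.
/a…a/ gap (V2→V3): just /h/ — single C goes to the following onset.
/a…a/ gap (V3→V4): /r/ → onset of the next syllable (single consonants are always licit onsets).
/a…i/ gap (V4→V5): just /d/ — single C goes to the following onset.

ta.bja.ha.ra.dits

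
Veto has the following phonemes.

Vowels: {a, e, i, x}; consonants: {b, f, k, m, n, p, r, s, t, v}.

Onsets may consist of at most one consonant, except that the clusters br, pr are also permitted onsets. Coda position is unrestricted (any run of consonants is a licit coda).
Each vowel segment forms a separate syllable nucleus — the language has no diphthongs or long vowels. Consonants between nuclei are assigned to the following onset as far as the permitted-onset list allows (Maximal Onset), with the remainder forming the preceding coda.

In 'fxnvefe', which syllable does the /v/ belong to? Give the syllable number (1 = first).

The vowels are x, e, e — 3 nuclei, so 3 syllables.
V1 /x/ – V2 /e/: /nv/; trying suffixes from longest down, /v/ is the first permitted one, so coda /n/ | onset /v/.
V2 /e/ – V3 /e/: /f/ → onset of the next syllable (single consonants are always licit onsets).
Syllabification: fxn.ve.fe.
The /v/ is in the onset of syllable 2 (/ve/).

2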